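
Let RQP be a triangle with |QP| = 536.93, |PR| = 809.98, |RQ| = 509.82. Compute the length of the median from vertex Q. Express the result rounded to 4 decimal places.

m_Q ≈ 331.7955

Median from Q: ½√(2·|RQ|² + 2·|QP|² − |PR|²) ≈ 331.8.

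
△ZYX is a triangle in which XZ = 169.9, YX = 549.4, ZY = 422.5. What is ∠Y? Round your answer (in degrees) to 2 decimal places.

By the law of cosines, cos Y = (ZY² + YX² − XZ²) / (2·ZY·YX) ≈ 0.97251, so ∠Y ≈ 13.47°.

13.47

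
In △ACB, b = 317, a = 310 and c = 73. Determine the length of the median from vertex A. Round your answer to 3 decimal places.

169.953

Median from A: ½√(2·c² + 2·b² − a²) ≈ 169.95.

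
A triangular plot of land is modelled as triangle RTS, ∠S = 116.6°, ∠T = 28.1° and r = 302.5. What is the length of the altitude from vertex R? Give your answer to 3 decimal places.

220.470

The third angle is ∠R = 180° − ∠T − ∠S = 35.30°.
Law of sines: t = r·sin T/sin R ≈ 246.57.
Law of sines: s = r·sin S/sin R ≈ 468.08.
Area = ½·r·t·sin S ≈ 33346.
The altitude from R has length 2·area/r ≈ 220.47.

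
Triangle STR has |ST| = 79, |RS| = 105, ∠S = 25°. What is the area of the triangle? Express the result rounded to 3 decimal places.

area ≈ 1752.809

Area = ½·|RS|·|ST|·sin S ≈ 1752.8.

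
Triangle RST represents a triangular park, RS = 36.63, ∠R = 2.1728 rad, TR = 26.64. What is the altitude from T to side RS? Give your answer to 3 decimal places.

By the law of cosines, ST² = TR² + RS² − 2·TR·RS·cos R = 3156.7, so ST ≈ 56.184.
Area = ½·TR·RS·sin R ≈ 402.14.
The altitude from T has length 2·area/RS ≈ 21.957.

21.957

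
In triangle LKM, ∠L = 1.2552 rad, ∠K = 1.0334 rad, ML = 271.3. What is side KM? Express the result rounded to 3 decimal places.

The third angle is ∠M = π − ∠L − ∠K = 0.8530 rad.
Law of sines: KM = ML·sin L/sin K ≈ 300.22.

300.218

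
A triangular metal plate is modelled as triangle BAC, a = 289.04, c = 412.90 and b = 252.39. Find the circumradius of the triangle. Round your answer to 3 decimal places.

By the law of cosines, cos B = (a² + c² − b²) / (2·a·c) ≈ 0.79740, so ∠B ≈ 37.12°.
Circumradius = b/(2 sin B) ≈ 209.12.

R ≈ 209.120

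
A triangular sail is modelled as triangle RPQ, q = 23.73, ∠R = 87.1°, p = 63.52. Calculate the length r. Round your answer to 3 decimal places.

By the law of cosines, r² = p² + q² − 2·p·q·cos R = 4445.4, so r ≈ 66.674.

66.674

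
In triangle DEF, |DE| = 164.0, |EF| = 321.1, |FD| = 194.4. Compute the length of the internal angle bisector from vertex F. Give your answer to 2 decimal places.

236.86

By the law of cosines, cos F = (|EF|² + |FD|² − |DE|²) / (2·|EF|·|FD|) ≈ 0.91315, so ∠F ≈ 24.06°.
The bisector from F has length 2·|EF|·|FD|·cos(∠F/2)/(|EF|+|FD|) ≈ 236.86.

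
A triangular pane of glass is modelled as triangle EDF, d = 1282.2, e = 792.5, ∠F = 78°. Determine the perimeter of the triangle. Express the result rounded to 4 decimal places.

By the law of cosines, f² = e² + d² − 2·e·d·cos F = 1.8496e+06, so f ≈ 1360.
Semiperimeter s = (792.5+1282.2+1360)/2 = 1717.3.
Perimeter = 792.5 + 1282.2 + 1360 = 3434.7.

3434.6841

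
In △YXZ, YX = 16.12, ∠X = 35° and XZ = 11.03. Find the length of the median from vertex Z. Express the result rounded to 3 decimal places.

By the law of cosines, ZY² = YX² + XZ² − 2·YX·XZ·cos X = 90.219, so ZY ≈ 9.4984.
Median from Z: ½√(2·XZ² + 2·ZY² − YX²) ≈ 6.4013.

6.401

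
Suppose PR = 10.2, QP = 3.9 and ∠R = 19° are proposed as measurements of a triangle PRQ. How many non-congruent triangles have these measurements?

PR·sin R = 10.2·sin(19°) ≈ 3.321.
Since PR sin R < QP < PR (3.321 < 3.9 < 10.2), two triangles exist.

2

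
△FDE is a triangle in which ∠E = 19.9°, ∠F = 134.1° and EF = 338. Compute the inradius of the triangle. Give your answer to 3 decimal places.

55.194

The third angle is ∠D = 180° − ∠E − ∠F = 26.00°.
Law of sines: DE = EF·sin F/sin D ≈ 553.7.
Law of sines: FD = EF·sin E/sin D ≈ 262.44.
Area = ½·EF·DE·sin E ≈ 31851.
Semiperimeter s = (553.7+338+262.44)/2 = 577.07.
Inradius = area/s = 31851/577.07 ≈ 55.194.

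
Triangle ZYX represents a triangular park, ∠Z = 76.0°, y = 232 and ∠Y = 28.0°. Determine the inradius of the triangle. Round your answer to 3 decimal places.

90.629

The third angle is ∠X = 180° − ∠Z − ∠Y = 76.00°.
Law of sines: z = y·sin Z/sin Y ≈ 479.49.
Law of sines: x = y·sin X/sin Y ≈ 479.49.
Area = ½·y·z·sin X ≈ 53969.
Semiperimeter s = (479.49+232+479.49)/2 = 595.49.
Inradius = area/s = 53969/595.49 ≈ 90.629.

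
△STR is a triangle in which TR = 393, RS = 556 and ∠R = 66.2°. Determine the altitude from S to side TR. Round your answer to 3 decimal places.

By the law of cosines, ST² = TR² + RS² − 2·TR·RS·cos R = 2.8723e+05, so ST ≈ 535.94.
Area = ½·TR·RS·sin R ≈ 99963.
The altitude from S has length 2·area/TR ≈ 508.72.

508.718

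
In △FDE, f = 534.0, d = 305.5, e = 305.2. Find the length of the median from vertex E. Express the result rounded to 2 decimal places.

m_E ≈ 407.38

Median from E: ½√(2·f² + 2·d² − e²) ≈ 407.38.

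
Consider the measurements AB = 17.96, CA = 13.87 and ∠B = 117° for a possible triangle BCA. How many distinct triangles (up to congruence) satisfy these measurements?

0

AB·sin B = 17.96·sin(117°) ≈ 16.
Since ∠B is not acute, a triangle exists only if CA > AB; here CA ≤ AB, so there is no triangle.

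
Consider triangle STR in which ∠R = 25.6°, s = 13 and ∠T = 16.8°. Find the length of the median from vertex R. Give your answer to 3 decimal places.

The third angle is ∠S = 180° − ∠T − ∠R = 137.60°.
Law of sines: t = s·sin T/sin S ≈ 5.5723.
Law of sines: r = s·sin R/sin S ≈ 8.3303.
Median from R: ½√(2·s² + 2·t² − r²) ≈ 9.0927.

m_R ≈ 9.093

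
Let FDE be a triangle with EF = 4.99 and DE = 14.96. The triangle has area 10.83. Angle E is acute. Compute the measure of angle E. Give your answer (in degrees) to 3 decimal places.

16.867

From area = ½·DE·EF·sin E, we get sin E = 2·area/(DE·EF) ≈ 0.29015.
Taking the acute solution, ∠E ≈ 16.87°.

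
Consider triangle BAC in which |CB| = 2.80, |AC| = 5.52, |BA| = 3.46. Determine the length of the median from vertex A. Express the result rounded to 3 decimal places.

m_A ≈ 4.389

Median from A: ½√(2·|BA|² + 2·|AC|² − |CB|²) ≈ 4.3887.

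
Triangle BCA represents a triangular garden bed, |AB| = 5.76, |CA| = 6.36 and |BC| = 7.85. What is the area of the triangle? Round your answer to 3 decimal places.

area ≈ 18.069

Semiperimeter s = (6.36 + 5.76 + 7.85)/2 = 9.985.
Heron's formula: area = √(9.985·3.625·4.225·2.135) ≈ 18.069.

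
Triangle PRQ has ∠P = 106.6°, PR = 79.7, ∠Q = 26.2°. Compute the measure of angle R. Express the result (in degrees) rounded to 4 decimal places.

∠R ≈ 47.2000°

The third angle is ∠R = 180° − ∠Q − ∠P = 47.20°.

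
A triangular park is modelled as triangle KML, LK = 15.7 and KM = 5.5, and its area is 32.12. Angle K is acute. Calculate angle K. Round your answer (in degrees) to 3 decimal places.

From area = ½·LK·KM·sin K, we get sin K = 2·area/(LK·KM) ≈ 0.74395.
Taking the acute solution, ∠K ≈ 48.07°.

∠K ≈ 48.069°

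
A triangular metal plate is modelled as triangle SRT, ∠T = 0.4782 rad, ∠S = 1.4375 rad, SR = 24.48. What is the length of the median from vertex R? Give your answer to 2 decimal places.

The third angle is ∠R = π − ∠T − ∠S = 1.2259 rad.
Law of sines: RT = SR·sin S/sin T ≈ 52.724.
Law of sines: TS = SR·sin R/sin T ≈ 50.064.
Median from R: ½√(2·SR² + 2·RT² − TS²) ≈ 32.603.

32.60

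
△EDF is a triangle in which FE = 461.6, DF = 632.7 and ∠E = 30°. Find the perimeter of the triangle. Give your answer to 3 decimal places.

Law of sines: sin D = FE·sin E/DF ≈ 0.36479.
Since DF ≥ FE, only the acute value applies: ∠D ≈ 21.39°.
Then ∠F = 180° − ∠E − ∠D ≈ 128.61°.
Law of sines gives ED = DF·sin F/sin E ≈ 988.86.
Semiperimeter s = (632.7+461.6+988.86)/2 = 1041.6.
Perimeter = 632.7 + 461.6 + 988.86 = 2083.2.

perimeter ≈ 2083.159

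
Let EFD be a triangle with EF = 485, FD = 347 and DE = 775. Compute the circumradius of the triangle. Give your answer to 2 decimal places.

565.10

By the law of cosines, cos E = (DE² + EF² − FD²) / (2·DE·EF) ≈ 0.95170, so ∠E ≈ 17.88°.
Circumradius = FD/(2 sin E) ≈ 565.1.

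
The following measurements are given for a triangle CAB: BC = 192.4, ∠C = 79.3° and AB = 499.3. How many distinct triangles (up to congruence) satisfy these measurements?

1

BC·sin C = 192.4·sin(79.3°) ≈ 189.1.
Since AB ≥ BC, exactly one triangle exists.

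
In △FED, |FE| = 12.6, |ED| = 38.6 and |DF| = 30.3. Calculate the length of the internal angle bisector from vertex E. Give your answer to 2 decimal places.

By the law of cosines, cos E = (|FE|² + |ED|² − |DF|²) / (2·|FE|·|ED|) ≈ 0.75112, so ∠E ≈ 41.31°.
The bisector from E has length 2·|FE|·|ED|·cos(∠E/2)/(|FE|+|ED|) ≈ 17.777.

17.78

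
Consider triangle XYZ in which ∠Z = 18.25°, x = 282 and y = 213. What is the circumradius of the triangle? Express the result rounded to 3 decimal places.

R ≈ 165.953

By the law of cosines, z² = x² + y² − 2·x·y·cos Z = 10804, so z ≈ 103.94.
Area = ½·x·y·sin Z ≈ 9405.2.
Circumradius = z/(2 sin Z) ≈ 165.95.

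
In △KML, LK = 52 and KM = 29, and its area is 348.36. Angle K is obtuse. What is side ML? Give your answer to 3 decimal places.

78.866

From area = ½·LK·KM·sin K, we get sin K = 2·area/(LK·KM) ≈ 0.46202.
Taking the obtuse solution, ∠K ≈ 152.48°.
Law of cosines then gives ML ≈ 78.866.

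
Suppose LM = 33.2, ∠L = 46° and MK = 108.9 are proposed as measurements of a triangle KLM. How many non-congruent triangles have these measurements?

1

LM·sin L = 33.2·sin(46°) ≈ 23.88.
Since MK ≥ LM, exactly one triangle exists.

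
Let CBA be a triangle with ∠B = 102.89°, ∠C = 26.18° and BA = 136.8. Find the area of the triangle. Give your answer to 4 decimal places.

The third angle is ∠A = 180° − ∠C − ∠B = 50.93°.
Law of sines: AC = BA·sin B/sin C ≈ 302.25.
Law of sines: CB = BA·sin A/sin C ≈ 240.73.
Area = ½·BA·AC·sin A ≈ 16051.

16050.9941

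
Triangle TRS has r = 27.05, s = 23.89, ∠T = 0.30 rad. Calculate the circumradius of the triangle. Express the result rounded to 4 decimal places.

By the law of cosines, t² = r² + s² − 2·r·s·cos T = 67.711, so t ≈ 8.2287.
Area = ½·r·s·sin T ≈ 95.486.
Circumradius = t/(2 sin T) ≈ 13.922.

13.9223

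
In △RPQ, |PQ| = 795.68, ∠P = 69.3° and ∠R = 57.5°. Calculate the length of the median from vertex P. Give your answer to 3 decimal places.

638.107

The third angle is ∠Q = 180° − ∠R − ∠P = 53.20°.
Law of sines: |QR| = |PQ|·sin P/sin R ≈ 882.53.
Law of sines: |RP| = |PQ|·sin Q/sin R ≈ 755.43.
Median from P: ½√(2·|RP|² + 2·|PQ|² − |QR|²) ≈ 638.11.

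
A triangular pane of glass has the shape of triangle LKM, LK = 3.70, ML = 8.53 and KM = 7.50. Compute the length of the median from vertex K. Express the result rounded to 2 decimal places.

4.10

Median from K: ½√(2·LK² + 2·KM² − ML²) ≈ 4.0963.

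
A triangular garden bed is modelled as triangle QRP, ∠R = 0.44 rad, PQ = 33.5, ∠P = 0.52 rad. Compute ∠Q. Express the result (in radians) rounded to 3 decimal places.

The third angle is ∠Q = π − ∠R − ∠P = 2.182 rad.

∠Q ≈ 2.182 rad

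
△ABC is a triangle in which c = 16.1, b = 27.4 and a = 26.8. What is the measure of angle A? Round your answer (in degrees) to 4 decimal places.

70.6915

By the law of cosines, cos A = (b² + c² − a²) / (2·b·c) ≈ 0.33065, so ∠A ≈ 70.69°.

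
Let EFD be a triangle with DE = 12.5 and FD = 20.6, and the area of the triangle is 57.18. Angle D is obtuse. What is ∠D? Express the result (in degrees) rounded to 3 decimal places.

∠D ≈ 153.633°

From area = ½·FD·DE·sin D, we get sin D = 2·area/(FD·DE) ≈ 0.44412.
Taking the obtuse solution, ∠D ≈ 153.63°.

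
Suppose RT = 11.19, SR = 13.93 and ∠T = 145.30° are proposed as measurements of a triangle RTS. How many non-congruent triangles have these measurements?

RT·sin T = 11.19·sin(145.30°) ≈ 6.37.
Since ∠T is not acute, a triangle exists only if SR > RT; here SR > RT, so there is exactly one triangle.

1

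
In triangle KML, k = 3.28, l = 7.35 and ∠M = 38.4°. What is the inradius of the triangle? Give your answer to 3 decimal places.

r ≈ 0.946

By the law of cosines, m² = l² + k² − 2·l·k·cos M = 26.994, so m ≈ 5.1956.
Area = ½·l·k·sin M ≈ 7.4873.
Semiperimeter s = (3.28+5.1956+7.35)/2 = 7.9128.
Inradius = area/s = 7.4873/7.9128 ≈ 0.94623.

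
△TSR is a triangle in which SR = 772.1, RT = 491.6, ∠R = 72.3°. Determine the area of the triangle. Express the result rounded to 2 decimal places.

180798.17

Area = ½·SR·RT·sin R ≈ 1.808e+05.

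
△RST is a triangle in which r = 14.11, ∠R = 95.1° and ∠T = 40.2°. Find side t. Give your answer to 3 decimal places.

9.144

The third angle is ∠S = 180° − ∠T − ∠R = 44.70°.
Law of sines: t = r·sin T/sin R ≈ 9.1436.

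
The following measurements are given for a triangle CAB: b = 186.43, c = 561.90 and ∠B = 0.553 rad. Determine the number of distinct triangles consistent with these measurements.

0

c·sin B = 561.90·sin(0.553 rad) ≈ 295.1.
Since b = 186.43 < 295.1 = c sin B, no triangle exists.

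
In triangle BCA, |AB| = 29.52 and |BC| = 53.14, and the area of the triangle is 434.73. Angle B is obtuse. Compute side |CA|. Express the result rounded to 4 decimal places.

79.4146

From area = ½·|AB|·|BC|·sin B, we get sin B = 2·area/(|AB|·|BC|) ≈ 0.55426.
Taking the obtuse solution, ∠B ≈ 146.34°.
Law of cosines then gives |CA| ≈ 79.415.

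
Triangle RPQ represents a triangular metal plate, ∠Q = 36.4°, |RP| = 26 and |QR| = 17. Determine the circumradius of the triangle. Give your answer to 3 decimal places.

Law of sines: sin P = |QR|·sin Q/|RP| ≈ 0.38800.
Since |RP| ≥ |QR|, only the acute value applies: ∠P ≈ 22.83°.
Then ∠R = 180° − ∠Q − ∠P ≈ 120.77°.
Law of sines gives |PQ| = |RP|·sin R/sin Q ≈ 37.646.
Circumradius = |RP|/(2 sin Q) ≈ 21.907.

21.907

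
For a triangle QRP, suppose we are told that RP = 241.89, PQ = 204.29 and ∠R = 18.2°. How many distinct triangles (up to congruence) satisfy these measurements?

2

RP·sin R = 241.89·sin(18.2°) ≈ 75.55.
Since RP sin R < PQ < RP (75.55 < 204.29 < 241.89), two triangles exist.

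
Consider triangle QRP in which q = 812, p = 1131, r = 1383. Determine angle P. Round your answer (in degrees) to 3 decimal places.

∠P ≈ 54.856°

By the law of cosines, cos P = (q² + r² − p²) / (2·q·r) ≈ 0.57564, so ∠P ≈ 54.86°.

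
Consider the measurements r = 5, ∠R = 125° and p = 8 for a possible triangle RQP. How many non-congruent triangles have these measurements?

p·sin R = 8·sin(125°) ≈ 6.553.
Since ∠R is not acute, a triangle exists only if r > p; here r ≤ p, so there is no triangle.

0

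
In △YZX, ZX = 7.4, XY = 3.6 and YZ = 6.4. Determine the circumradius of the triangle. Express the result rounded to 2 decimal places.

R ≈ 3.70

By the law of cosines, cos Y = (XY² + YZ² − ZX²) / (2·XY·YZ) ≈ -0.01823, so ∠Y ≈ 1.589 rad.
Circumradius = ZX/(2 sin Y) ≈ 3.7006.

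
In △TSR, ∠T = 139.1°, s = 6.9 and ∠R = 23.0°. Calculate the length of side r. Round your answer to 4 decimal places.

8.7717

The third angle is ∠S = 180° − ∠R − ∠T = 17.90°.
Law of sines: r = s·sin R/sin S ≈ 8.7717.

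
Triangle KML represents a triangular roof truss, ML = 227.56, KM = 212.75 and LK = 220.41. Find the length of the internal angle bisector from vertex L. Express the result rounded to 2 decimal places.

197.09

By the law of cosines, cos L = (ML² + LK² − KM²) / (2·ML·LK) ≈ 0.54930, so ∠L ≈ 56.68°.
The bisector from L has length 2·ML·LK·cos(∠L/2)/(ML+LK) ≈ 197.09.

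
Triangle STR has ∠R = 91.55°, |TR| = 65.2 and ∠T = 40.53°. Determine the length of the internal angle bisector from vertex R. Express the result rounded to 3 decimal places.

42.458

The third angle is ∠S = 180° − ∠T − ∠R = 47.92°.
Law of sines: |RS| = |TR|·sin T/sin S ≈ 57.086.
Law of sines: |ST| = |TR|·sin R/sin S ≈ 87.814.
The bisector from R has length 2·|TR|·|RS|·cos(∠R/2)/(|TR|+|RS|) ≈ 42.458.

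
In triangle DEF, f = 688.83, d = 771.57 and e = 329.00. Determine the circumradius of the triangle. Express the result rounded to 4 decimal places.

By the law of cosines, cos D = (e² + f² − d²) / (2·e·f) ≈ -0.02778, so ∠D ≈ 91.59°.
Circumradius = d/(2 sin D) ≈ 385.93.

385.9340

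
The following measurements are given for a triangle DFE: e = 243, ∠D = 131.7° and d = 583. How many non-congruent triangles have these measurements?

e·sin D = 243·sin(131.7°) ≈ 181.4.
Since ∠D is not acute, a triangle exists only if d > e; here d > e, so there is exactly one triangle.

1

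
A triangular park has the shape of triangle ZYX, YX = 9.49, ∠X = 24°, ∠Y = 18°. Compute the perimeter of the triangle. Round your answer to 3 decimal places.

perimeter ≈ 19.641

The third angle is ∠Z = 180° − ∠Y − ∠X = 138.00°.
Law of sines: XZ = YX·sin Y/sin Z ≈ 4.3827.
Law of sines: ZY = YX·sin X/sin Z ≈ 5.7686.
Semiperimeter s = (9.49+4.3827+5.7686)/2 = 9.8206.
Perimeter = 9.49 + 4.3827 + 5.7686 = 19.641.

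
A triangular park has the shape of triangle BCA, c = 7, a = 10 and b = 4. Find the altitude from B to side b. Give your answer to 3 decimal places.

h_B ≈ 5.464

Semiperimeter s = (4 + 7 + 10)/2 = 10.5.
Heron's formula: area = √(10.5·6.5·3.5·0.5) ≈ 10.929.
The altitude from B has length 2·area/b ≈ 5.4644.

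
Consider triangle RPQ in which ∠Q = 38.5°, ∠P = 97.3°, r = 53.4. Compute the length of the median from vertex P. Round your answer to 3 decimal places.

The third angle is ∠R = 180° − ∠P − ∠Q = 44.20°.
Law of sines: p = r·sin P/sin R ≈ 75.975.
Law of sines: q = r·sin Q/sin R ≈ 47.682.
Median from P: ½√(2·q² + 2·r² − p²) ≈ 33.459.

m_P ≈ 33.459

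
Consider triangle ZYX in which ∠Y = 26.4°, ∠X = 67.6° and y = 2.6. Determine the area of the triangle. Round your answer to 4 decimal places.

The third angle is ∠Z = 180° − ∠Y − ∠X = 86.00°.
Law of sines: z = y·sin Z/sin Y ≈ 5.8332.
Law of sines: x = y·sin X/sin Y ≈ 5.4063.
Area = ½·y·z·sin X ≈ 7.011.

7.0110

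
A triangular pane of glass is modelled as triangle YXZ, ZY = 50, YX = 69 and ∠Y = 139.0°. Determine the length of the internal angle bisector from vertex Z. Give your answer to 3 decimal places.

By the law of cosines, XZ² = ZY² + YX² − 2·ZY·YX·cos Y = 12468, so XZ ≈ 111.66.
Law of cosines again: cos Z = (XZ² + ZY² − YX²)/(2·XZ·ZY) ≈ 0.91414, so ∠Z ≈ 23.92°.
The bisector from Z has length 2·XZ·ZY·cos(∠Z/2)/(XZ+ZY) ≈ 67.572.

t_Z ≈ 67.572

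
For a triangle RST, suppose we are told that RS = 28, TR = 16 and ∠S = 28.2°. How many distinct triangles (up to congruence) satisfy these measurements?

RS·sin S = 28·sin(28.2°) ≈ 13.23.
Since RS sin S < TR < RS (13.23 < 16 < 28), two triangles exist.

2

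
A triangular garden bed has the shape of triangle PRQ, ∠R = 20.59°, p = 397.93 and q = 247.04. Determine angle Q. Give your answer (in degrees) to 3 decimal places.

By the law of cosines, r² = q² + p² − 2·q·p·cos R = 35327, so r ≈ 187.95.
Law of cosines again: cos Q = (p² + r² − q²)/(2·p·r) ≈ 0.88676, so ∠Q ≈ 27.53°.

27.531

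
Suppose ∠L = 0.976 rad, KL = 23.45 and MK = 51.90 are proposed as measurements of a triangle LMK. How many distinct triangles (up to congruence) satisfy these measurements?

1

KL·sin L = 23.45·sin(0.976 rad) ≈ 19.42.
Since MK ≥ KL, exactly one triangle exists.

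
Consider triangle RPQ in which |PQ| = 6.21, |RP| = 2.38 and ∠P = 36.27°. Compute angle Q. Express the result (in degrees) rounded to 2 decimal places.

By the law of cosines, |QR|² = |RP|² + |PQ|² − 2·|RP|·|PQ|·cos P = 20.396, so |QR| ≈ 4.5162.
Law of cosines again: cos Q = (|PQ|² + |QR|² − |RP|²)/(2·|PQ|·|QR|) ≈ 0.95016, so ∠Q ≈ 18.17°.

∠Q ≈ 18.17°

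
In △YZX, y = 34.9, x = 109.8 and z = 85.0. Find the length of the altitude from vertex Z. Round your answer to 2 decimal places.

Semiperimeter s = (34.9 + 85 + 109.8)/2 = 114.85.
Heron's formula: area = √(114.85·79.95·29.85·5.05) ≈ 1176.5.
The altitude from Z has length 2·area/z ≈ 27.682.

27.68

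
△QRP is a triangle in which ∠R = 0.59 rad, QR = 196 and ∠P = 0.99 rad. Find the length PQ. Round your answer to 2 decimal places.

The third angle is ∠Q = π − ∠R − ∠P = 1.562 rad.
Law of sines: PQ = QR·sin R/sin P ≈ 130.43.

130.43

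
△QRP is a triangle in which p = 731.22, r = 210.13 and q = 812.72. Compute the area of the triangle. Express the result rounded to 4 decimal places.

area ≈ 74062.3840

Semiperimeter s = (812.72 + 210.13 + 731.22)/2 = 877.04.
Heron's formula: area = √(877.04·64.315·666.91·145.82) ≈ 74062.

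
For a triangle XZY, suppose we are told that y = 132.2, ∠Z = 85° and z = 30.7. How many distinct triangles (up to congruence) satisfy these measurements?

y·sin Z = 132.2·sin(85°) ≈ 131.7.
Since z = 30.7 < 131.7 = y sin Z, no triangle exists.

0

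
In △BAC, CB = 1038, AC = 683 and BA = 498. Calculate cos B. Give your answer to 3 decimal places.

By the law of cosines, cos B = (CB² + BA² − AC²) / (2·CB·BA) ≈ 0.83084, so ∠B ≈ 33.82°.

cos B ≈ 0.831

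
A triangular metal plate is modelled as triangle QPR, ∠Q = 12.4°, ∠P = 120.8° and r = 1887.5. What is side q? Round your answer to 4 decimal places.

The third angle is ∠R = 180° − ∠Q − ∠P = 46.80°.
Law of sines: q = r·sin Q/sin R ≈ 556.01.

556.0087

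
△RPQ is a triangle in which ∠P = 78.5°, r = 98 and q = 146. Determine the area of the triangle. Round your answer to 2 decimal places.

7010.38

Area = ½·q·r·sin P ≈ 7010.4.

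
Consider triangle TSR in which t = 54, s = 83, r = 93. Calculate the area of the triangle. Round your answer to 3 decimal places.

Semiperimeter p = (54 + 83 + 93)/2 = 115.
Heron's formula: area = √(115·61·32·22) ≈ 2222.3.

2222.287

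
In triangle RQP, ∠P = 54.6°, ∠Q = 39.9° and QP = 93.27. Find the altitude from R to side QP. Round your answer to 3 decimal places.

The third angle is ∠R = 180° − ∠Q − ∠P = 85.50°.
Law of sines: PR = QP·sin Q/sin R ≈ 60.013.
Law of sines: RQ = QP·sin P/sin R ≈ 76.262.
Area = ½·QP·PR·sin P ≈ 2281.3.
The altitude from R has length 2·area/QP ≈ 48.918.

h_R ≈ 48.918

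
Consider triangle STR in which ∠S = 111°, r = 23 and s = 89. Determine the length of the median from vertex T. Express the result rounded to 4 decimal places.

51.9518

Law of sines: sin R = r·sin S/s ≈ 0.24126.
Since s ≥ r, only the acute value applies: ∠R ≈ 13.96°.
Then ∠T = 180° − ∠S − ∠R ≈ 55.04°.
Law of sines gives t = s·sin T/sin S ≈ 78.128.
Median from T: ½√(2·r² + 2·s² − t²) ≈ 51.952.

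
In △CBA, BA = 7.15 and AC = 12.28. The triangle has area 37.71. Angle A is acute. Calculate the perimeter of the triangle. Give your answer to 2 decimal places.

perimeter ≈ 30.01

From area = ½·BA·AC·sin A, we get sin A = 2·area/(BA·AC) ≈ 0.85898.
Taking the acute solution, ∠A ≈ 59.20°.
Law of cosines then gives CB ≈ 10.583.
Perimeter = 7.15 + 12.28 + 10.583 = 30.013.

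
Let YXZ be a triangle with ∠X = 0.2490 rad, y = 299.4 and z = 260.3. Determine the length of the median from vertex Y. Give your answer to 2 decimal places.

By the law of cosines, x² = z² + y² − 2·z·y·cos X = 6335.9, so x ≈ 79.598.
Median from Y: ½√(2·x² + 2·z² − y²) ≈ 120.98.

m_Y ≈ 120.98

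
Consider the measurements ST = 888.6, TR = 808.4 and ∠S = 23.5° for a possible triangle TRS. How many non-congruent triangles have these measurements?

ST·sin S = 888.6·sin(23.5°) ≈ 354.3.
Since ST sin S < TR < ST (354.3 < 808.4 < 888.6), two triangles exist.

2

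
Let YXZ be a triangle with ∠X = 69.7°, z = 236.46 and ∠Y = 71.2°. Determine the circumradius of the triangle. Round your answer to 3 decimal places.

The third angle is ∠Z = 180° − ∠Y − ∠X = 39.10°.
Law of sines: y = z·sin Y/sin Z ≈ 354.93.
Law of sines: x = z·sin X/sin Z ≈ 351.64.
Circumradius = z/(2 sin Z) ≈ 187.47.

R ≈ 187.466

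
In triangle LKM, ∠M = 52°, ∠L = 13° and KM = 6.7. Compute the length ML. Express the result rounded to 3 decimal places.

The third angle is ∠K = 180° − ∠M − ∠L = 115.00°.
Law of sines: ML = KM·sin K/sin L ≈ 26.994.

26.994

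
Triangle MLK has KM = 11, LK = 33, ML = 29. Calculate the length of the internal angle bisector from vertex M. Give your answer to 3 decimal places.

By the law of cosines, cos M = (KM² + ML² − LK²) / (2·KM·ML) ≈ -0.19906, so ∠M ≈ 101.48°.
The bisector from M has length 2·KM·ML·cos(∠M/2)/(KM+ML) ≈ 10.094.

t_M ≈ 10.094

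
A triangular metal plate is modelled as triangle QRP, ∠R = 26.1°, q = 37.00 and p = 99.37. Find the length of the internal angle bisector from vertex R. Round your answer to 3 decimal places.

By the law of cosines, r² = p² + q² − 2·p·q·cos R = 4639.9, so r ≈ 68.117.
The bisector from R has length 2·p·q·cos(∠R/2)/(p+q) ≈ 52.53.

t_R ≈ 52.530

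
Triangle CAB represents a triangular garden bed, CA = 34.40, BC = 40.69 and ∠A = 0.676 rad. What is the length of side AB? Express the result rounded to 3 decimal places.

61.366

Law of sines: sin B = CA·sin A/BC ≈ 0.52896.
Since BC ≥ CA, only the acute value applies: ∠B ≈ 0.557 rad.
Then ∠C = π − ∠A − ∠B ≈ 1.908 rad.
Law of sines gives AB = BC·sin C/sin A ≈ 61.366.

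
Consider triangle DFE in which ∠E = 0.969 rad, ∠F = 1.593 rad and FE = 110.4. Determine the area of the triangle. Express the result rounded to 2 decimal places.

The third angle is ∠D = π − ∠F − ∠E = 0.580 rad.
Law of sines: ED = FE·sin F/sin D ≈ 201.53.
Law of sines: DF = FE·sin E/sin D ≈ 166.16.
Area = ½·FE·ED·sin E ≈ 9170.

area ≈ 9169.96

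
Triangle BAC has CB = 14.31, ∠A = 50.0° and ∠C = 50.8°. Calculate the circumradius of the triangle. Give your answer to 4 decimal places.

The third angle is ∠B = 180° − ∠A − ∠C = 79.20°.
Law of sines: AC = CB·sin B/sin A ≈ 18.349.
Law of sines: BA = CB·sin C/sin A ≈ 14.476.
Circumradius = CB/(2 sin A) ≈ 9.3402.

9.3402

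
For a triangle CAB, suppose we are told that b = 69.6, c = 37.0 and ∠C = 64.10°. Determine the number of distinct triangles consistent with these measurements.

b·sin C = 69.6·sin(64.10°) ≈ 62.61.
Since c = 37.0 < 62.61 = b sin C, no triangle exists.

0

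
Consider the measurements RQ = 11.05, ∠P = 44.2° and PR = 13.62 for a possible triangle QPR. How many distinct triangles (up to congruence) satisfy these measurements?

PR·sin P = 13.62·sin(44.2°) ≈ 9.495.
Since PR sin P < RQ < PR (9.495 < 11.05 < 13.62), two triangles exist.

2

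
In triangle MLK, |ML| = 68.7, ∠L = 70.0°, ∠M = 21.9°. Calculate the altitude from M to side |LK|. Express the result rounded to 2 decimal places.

64.56

The third angle is ∠K = 180° − ∠M − ∠L = 88.10°.
Law of sines: |LK| = |ML|·sin M/sin K ≈ 25.638.
Law of sines: |KM| = |ML|·sin L/sin K ≈ 64.592.
Area = ½·|ML|·|LK|·sin L ≈ 827.57.
The altitude from M has length 2·area/|LK| ≈ 64.557.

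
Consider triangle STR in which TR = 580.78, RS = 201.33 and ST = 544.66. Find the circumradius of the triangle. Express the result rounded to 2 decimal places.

290.39

By the law of cosines, cos S = (RS² + ST² − TR²) / (2·RS·ST) ≈ -0.00053, so ∠S ≈ 90.03°.
Circumradius = TR/(2 sin S) ≈ 290.39.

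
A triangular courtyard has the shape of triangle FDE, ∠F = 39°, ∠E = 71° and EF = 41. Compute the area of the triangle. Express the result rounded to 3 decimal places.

area ≈ 532.223

The third angle is ∠D = 180° − ∠E − ∠F = 70.00°.
Law of sines: DE = EF·sin F/sin D ≈ 27.458.
Law of sines: FD = EF·sin E/sin D ≈ 41.254.
Area = ½·EF·DE·sin E ≈ 532.22.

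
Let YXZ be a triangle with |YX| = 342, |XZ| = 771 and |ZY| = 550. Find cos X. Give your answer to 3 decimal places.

By the law of cosines, cos X = (|YX|² + |XZ|² − |ZY|²) / (2·|YX|·|XZ|) ≈ 0.77538, so ∠X ≈ 39.16°.

0.775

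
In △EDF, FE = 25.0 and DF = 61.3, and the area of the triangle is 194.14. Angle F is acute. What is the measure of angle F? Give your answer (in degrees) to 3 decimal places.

From area = ½·DF·FE·sin F, we get sin F = 2·area/(DF·FE) ≈ 0.25336.
Taking the acute solution, ∠F ≈ 14.68°.

14.677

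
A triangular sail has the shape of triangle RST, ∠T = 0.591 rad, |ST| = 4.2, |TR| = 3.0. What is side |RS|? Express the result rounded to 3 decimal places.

2.390

By the law of cosines, |RS|² = |ST|² + |TR|² − 2·|ST|·|TR|·cos T = 5.7143, so |RS| ≈ 2.3905.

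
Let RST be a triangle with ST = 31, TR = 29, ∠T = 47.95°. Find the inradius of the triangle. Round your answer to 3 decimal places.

r ≈ 7.905

By the law of cosines, RS² = ST² + TR² − 2·ST·TR·cos T = 597.74, so RS ≈ 24.449.
Area = ½·ST·TR·sin T ≈ 333.78.
Semiperimeter s = (31+29+24.449)/2 = 42.224.
Inradius = area/s = 333.78/42.224 ≈ 7.9049.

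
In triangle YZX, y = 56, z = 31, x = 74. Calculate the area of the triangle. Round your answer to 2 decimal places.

796.60

Semiperimeter s = (56 + 31 + 74)/2 = 80.5.
Heron's formula: area = √(80.5·24.5·49.5·6.5) ≈ 796.6.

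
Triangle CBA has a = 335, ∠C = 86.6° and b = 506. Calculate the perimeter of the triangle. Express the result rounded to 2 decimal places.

1431.05

By the law of cosines, c² = b² + a² − 2·b·a·cos C = 3.4815e+05, so c ≈ 590.05.
Semiperimeter s = (590.05+506+335)/2 = 715.52.
Perimeter = 590.05 + 506 + 335 = 1431.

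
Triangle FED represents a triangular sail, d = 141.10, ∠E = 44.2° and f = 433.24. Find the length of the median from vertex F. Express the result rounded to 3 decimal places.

m_F ≈ 151.686

By the law of cosines, e² = d² + f² − 2·d·f·cos E = 1.1996e+05, so e ≈ 346.35.
Median from F: ½√(2·e² + 2·d² − f²) ≈ 151.69.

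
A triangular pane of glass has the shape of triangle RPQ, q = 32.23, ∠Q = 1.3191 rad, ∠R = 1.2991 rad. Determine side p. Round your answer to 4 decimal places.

The third angle is ∠P = π − ∠Q − ∠R = 0.5234 rad.
Law of sines: p = q·sin P/sin Q ≈ 16.633.

16.6333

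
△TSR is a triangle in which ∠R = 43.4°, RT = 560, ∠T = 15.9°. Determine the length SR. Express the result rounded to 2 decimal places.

178.42

The third angle is ∠S = 180° − ∠R − ∠T = 120.70°.
Law of sines: SR = RT·sin T/sin S ≈ 178.42.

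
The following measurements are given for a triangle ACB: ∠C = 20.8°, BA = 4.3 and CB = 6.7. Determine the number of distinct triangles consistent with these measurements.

CB·sin C = 6.7·sin(20.8°) ≈ 2.379.
Since CB sin C < BA < CB (2.379 < 4.3 < 6.7), two triangles exist.

2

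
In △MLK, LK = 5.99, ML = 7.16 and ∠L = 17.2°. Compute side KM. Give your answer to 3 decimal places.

2.281

By the law of cosines, KM² = ML² + LK² − 2·ML·LK·cos L = 5.205, so KM ≈ 2.2814.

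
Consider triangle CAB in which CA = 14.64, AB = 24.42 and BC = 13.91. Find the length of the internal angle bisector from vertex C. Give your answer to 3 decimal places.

t_C ≈ 7.393

By the law of cosines, cos C = (BC² + CA² − AB²) / (2·BC·CA) ≈ -0.46287, so ∠C ≈ 117.57°.
The bisector from C has length 2·BC·CA·cos(∠C/2)/(BC+CA) ≈ 7.393.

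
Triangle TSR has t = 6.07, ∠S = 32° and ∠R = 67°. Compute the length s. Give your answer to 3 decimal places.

3.257

The third angle is ∠T = 180° − ∠S − ∠R = 81.00°.
Law of sines: s = t·sin S/sin T ≈ 3.2567.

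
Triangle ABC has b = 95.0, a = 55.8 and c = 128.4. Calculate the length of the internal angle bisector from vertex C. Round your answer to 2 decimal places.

t_C ≈ 38.18

By the law of cosines, cos C = (a² + b² − c²) / (2·a·b) ≈ -0.41010, so ∠C ≈ 114.21°.
The bisector from C has length 2·a·b·cos(∠C/2)/(a+b) ≈ 38.182.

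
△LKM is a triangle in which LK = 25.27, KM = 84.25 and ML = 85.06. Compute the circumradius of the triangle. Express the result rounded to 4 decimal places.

By the law of cosines, cos L = (ML² + LK² − KM²) / (2·ML·LK) ≈ 0.18044, so ∠L ≈ 79.60°.
Circumradius = KM/(2 sin L) ≈ 42.828.

R ≈ 42.8280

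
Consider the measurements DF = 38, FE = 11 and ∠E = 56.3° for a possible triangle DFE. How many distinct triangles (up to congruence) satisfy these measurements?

FE·sin E = 11·sin(56.3°) ≈ 9.151.
Since DF ≥ FE, exactly one triangle exists.

1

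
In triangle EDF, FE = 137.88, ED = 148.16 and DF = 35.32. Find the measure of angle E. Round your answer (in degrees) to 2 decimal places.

By the law of cosines, cos E = (FE² + ED² − DF²) / (2·FE·ED) ≈ 0.97205, so ∠E ≈ 13.58°.

13.58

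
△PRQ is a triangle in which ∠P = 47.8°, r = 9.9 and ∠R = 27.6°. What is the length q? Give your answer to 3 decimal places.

20.679

The third angle is ∠Q = 180° − ∠P − ∠R = 104.60°.
Law of sines: q = r·sin Q/sin R ≈ 20.679.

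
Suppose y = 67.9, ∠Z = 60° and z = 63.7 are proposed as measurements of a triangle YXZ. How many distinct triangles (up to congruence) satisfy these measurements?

y·sin Z = 67.9·sin(60°) ≈ 58.8.
Since y sin Z < z < y (58.8 < 63.7 < 67.9), two triangles exist.

2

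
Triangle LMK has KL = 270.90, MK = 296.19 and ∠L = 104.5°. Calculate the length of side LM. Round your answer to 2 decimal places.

69.80

Law of sines: sin M = KL·sin L/MK ≈ 0.88548.
Since MK ≥ KL, only the acute value applies: ∠M ≈ 62.31°.
Then ∠K = 180° − ∠L − ∠M ≈ 13.19°.
Law of sines gives LM = MK·sin K/sin L ≈ 69.803.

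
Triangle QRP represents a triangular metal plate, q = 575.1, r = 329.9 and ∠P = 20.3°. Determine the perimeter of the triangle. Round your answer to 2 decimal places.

1194.29

By the law of cosines, p² = q² + r² − 2·q·r·cos P = 83691, so p ≈ 289.29.
Semiperimeter s = (575.1+329.9+289.29)/2 = 597.15.
Perimeter = 575.1 + 329.9 + 289.29 = 1194.3.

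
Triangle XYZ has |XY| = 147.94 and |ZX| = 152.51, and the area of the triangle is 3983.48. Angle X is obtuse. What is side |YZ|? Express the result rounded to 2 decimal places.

295.57

From area = ½·|ZX|·|XY|·sin X, we get sin X = 2·area/(|ZX|·|XY|) ≈ 0.35311.
Taking the obtuse solution, ∠X ≈ 159.32°.
Law of cosines then gives |YZ| ≈ 295.57.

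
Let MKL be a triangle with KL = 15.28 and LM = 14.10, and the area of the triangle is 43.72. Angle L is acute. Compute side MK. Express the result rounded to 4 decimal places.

From area = ½·KL·LM·sin L, we get sin L = 2·area/(KL·LM) ≈ 0.40585.
Taking the acute solution, ∠L ≈ 23.94°.
Law of cosines then gives MK ≈ 6.2029.

6.2029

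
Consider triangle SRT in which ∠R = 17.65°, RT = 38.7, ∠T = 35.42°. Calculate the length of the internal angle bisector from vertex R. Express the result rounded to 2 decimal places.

The third angle is ∠S = 180° − ∠R − ∠T = 126.93°.
Law of sines: TS = RT·sin R/sin S ≈ 14.679.
Law of sines: SR = RT·sin T/sin S ≈ 28.059.
The bisector from R has length 2·SR·RT·cos(∠R/2)/(SR+RT) ≈ 32.146.

32.15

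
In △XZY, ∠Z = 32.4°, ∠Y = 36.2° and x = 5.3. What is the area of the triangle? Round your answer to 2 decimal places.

area ≈ 4.77

The third angle is ∠X = 180° − ∠Z − ∠Y = 111.40°.
Law of sines: z = x·sin Z/sin X ≈ 3.0502.
Law of sines: y = x·sin Y/sin X ≈ 3.362.
Area = ½·x·z·sin Y ≈ 4.7738.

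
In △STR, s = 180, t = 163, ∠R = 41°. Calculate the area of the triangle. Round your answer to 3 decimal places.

area ≈ 9624.386

Area = ½·s·t·sin R ≈ 9624.4.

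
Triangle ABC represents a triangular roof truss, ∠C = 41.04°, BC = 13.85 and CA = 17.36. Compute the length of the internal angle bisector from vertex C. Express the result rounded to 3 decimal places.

By the law of cosines, AB² = BC² + CA² − 2·BC·CA·cos C = 130.49, so AB ≈ 11.423.
The bisector from C has length 2·BC·CA·cos(∠C/2)/(BC+CA) ≈ 14.43.

t_C ≈ 14.430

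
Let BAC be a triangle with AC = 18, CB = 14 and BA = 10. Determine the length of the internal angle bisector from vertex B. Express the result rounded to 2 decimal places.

7.83

By the law of cosines, cos B = (CB² + BA² − AC²) / (2·CB·BA) ≈ -0.10000, so ∠B ≈ 95.74°.
The bisector from B has length 2·CB·BA·cos(∠B/2)/(CB+BA) ≈ 7.8262.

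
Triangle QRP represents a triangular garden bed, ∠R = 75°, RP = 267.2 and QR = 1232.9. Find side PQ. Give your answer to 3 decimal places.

By the law of cosines, PQ² = QR² + RP² − 2·QR·RP·cos R = 1.4209e+06, so PQ ≈ 1192.

1192.020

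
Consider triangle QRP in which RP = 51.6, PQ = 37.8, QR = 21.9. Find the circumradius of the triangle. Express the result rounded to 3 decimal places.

28.981

By the law of cosines, cos Q = (PQ² + QR² − RP²) / (2·PQ·QR) ≈ -0.45548, so ∠Q ≈ 2.0437 rad.
Circumradius = RP/(2 sin Q) ≈ 28.981.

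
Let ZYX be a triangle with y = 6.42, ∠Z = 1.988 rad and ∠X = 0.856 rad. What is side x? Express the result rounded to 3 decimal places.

16.536

The third angle is ∠Y = π − ∠X − ∠Z = 0.298 rad.
Law of sines: x = y·sin X/sin Y ≈ 16.536.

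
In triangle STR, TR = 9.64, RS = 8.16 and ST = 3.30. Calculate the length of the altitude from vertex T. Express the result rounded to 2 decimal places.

h_T ≈ 3.16

Semiperimeter s = (9.64 + 8.16 + 3.3)/2 = 10.55.
Heron's formula: area = √(10.55·0.91·2.39·7.25) ≈ 12.898.
The altitude from T has length 2·area/RS ≈ 3.1612.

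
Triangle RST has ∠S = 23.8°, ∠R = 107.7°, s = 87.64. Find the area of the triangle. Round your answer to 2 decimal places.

6790.12

The third angle is ∠T = 180° − ∠R − ∠S = 48.50°.
Law of sines: r = s·sin R/sin S ≈ 206.89.
Law of sines: t = s·sin T/sin S ≈ 162.65.
Area = ½·s·r·sin T ≈ 6790.1.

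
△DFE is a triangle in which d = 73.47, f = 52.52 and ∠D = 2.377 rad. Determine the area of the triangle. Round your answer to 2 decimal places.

area ≈ 471.58

Law of sines: sin F = f·sin D/d ≈ 0.49485.
Since d ≥ f, only the acute value applies: ∠F ≈ 0.518 rad.
Then ∠E = π − ∠D − ∠F ≈ 0.247 rad.
Law of sines gives e = d·sin E/sin D ≈ 25.942.
Area = ½·d·f·sin E ≈ 471.58.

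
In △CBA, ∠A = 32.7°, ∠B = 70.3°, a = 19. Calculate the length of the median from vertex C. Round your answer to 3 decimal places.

The third angle is ∠C = 180° − ∠B − ∠A = 77.00°.
Law of sines: c = a·sin C/sin A ≈ 34.268.
Law of sines: b = a·sin B/sin A ≈ 33.111.
Median from C: ½√(2·b² + 2·a² − c²) ≈ 20.859.

20.859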